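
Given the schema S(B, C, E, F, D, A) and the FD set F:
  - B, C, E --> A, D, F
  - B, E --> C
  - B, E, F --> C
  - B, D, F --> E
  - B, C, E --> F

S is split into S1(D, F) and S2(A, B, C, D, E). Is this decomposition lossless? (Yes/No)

S1 ∩ S2 = {D}; its closure under F is {D}.
The closure covers neither S1 nor S2 entirely; the join is not lossless.

No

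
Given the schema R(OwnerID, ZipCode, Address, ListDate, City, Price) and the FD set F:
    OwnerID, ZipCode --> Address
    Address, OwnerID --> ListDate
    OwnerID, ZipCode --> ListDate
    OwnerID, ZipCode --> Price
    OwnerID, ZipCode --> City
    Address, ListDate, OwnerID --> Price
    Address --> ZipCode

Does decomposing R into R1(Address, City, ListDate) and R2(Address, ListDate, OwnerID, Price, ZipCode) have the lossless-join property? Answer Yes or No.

The shared attributes are {Address, ListDate} and {Address, ListDate}⁺ = {Address, ListDate, ZipCode}.
The closure covers neither R1 nor R2 entirely; the join is not lossless.

No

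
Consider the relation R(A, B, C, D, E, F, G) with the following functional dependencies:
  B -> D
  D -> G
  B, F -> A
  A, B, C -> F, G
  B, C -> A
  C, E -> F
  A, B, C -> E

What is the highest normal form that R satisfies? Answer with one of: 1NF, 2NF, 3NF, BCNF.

1NF

Candidate key: {B, C}. Prime attributes: {B, C}.
B -> D: {B}⁺ = {B, D, G}, which is not all of the attributes, so the left side is not a superkey — BCNF is violated.
B -> D determines the non-prime attribute {D} from a non-superkey — 3NF is violated.
{B} is a proper subset of the key {B, C}, and {B}⁺ contains the non-prime attributes {D, G} — a partial dependency, so 2NF is violated.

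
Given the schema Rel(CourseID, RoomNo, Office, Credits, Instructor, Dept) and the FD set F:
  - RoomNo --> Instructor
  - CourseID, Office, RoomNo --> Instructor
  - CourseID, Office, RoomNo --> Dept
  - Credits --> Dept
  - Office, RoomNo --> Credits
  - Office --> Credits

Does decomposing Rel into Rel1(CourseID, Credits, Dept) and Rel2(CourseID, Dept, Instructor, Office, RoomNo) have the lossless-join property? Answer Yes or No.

Common attributes: {CourseID, Dept}; their closure is {CourseID, Dept}.
Rel1 ⊄ {CourseID, Dept} and Rel2 ⊄ {CourseID, Dept}, so the split is lossy.

No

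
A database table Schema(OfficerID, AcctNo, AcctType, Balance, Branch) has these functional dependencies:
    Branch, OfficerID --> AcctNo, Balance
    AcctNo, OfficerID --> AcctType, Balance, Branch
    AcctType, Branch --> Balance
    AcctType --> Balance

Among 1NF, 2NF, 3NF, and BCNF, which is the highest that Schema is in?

Candidate keys: {AcctNo, OfficerID}, {Branch, OfficerID}. Prime attributes: {AcctNo, Branch, OfficerID}.
For AcctType, Branch --> Balance we have {AcctType, Branch}⁺ = {AcctType, Balance, Branch}; {AcctType, Branch} is not a superkey, so BCNF fails.
AcctType, Branch --> Balance has non-prime {Balance} on the right and a non-superkey on the left, so 3NF fails.
Checking every proper subset of each key, none determines a non-prime attribute — 2NF is satisfied.

2NF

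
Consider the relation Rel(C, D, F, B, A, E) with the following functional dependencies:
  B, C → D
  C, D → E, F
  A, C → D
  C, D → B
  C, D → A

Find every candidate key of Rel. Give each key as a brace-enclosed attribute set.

{A, C}, {B, C}, {C, D}

{C} never appears on the right of any FD, so every key must include it.
{A, C}⁺ = {A, B, C, D, E, F} — all of the relation — so {A, C} is a candidate key.
{B, C}⁺ = {A, B, C, D, E, F} — all of the relation — so {B, C} is a candidate key.
{C, D}⁺ = {A, B, C, D, E, F} — all of the relation — so {C, D} is a candidate key.
These are minimal and exhaustive — every other superkey contains one of them.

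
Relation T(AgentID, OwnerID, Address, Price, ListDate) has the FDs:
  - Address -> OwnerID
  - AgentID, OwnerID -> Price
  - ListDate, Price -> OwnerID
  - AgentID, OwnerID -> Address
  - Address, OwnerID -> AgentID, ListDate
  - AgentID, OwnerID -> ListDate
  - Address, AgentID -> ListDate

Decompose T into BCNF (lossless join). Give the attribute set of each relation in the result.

Candidate keys of the original relation: {Address}, {AgentID, ListDate, Price}, {AgentID, OwnerID}.
Within {Address, AgentID, ListDate, OwnerID, Price}: {ListDate, Price}⁺ ∩ {Address, AgentID, ListDate, OwnerID, Price} = {ListDate, OwnerID, Price}, not the whole set, so ListDate, Price -> OwnerID violates BCNF; decompose into {ListDate, OwnerID, Price} and {Address, AgentID, ListDate, Price}.
{ListDate, OwnerID, Price} is in BCNF.
{Address, AgentID, ListDate, Price} is in BCNF.

{Address, AgentID, ListDate, Price}; {ListDate, OwnerID, Price}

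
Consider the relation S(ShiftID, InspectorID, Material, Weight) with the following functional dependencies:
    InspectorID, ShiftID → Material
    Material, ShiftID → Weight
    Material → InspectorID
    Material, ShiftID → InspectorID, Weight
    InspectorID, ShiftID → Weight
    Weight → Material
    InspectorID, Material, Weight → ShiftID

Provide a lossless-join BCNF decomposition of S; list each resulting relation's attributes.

{InspectorID, Material}; {Material, ShiftID, Weight}

Candidate keys of the original relation: {InspectorID, ShiftID}, {Material, ShiftID}, {Weight}.
Within {InspectorID, Material, ShiftID, Weight}: {Material}⁺ ∩ {InspectorID, Material, ShiftID, Weight} = {InspectorID, Material}, not the whole set, so Material → InspectorID violates BCNF; decompose into {InspectorID, Material} and {Material, ShiftID, Weight}.
{InspectorID, Material} has no BCNF violation.
{Material, ShiftID, Weight} has no BCNF violation.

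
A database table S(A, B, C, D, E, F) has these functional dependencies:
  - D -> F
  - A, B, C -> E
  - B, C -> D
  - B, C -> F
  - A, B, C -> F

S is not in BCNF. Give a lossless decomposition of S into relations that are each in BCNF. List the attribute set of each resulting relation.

{A, B, C, E}; {B, C, D}; {D, F}

Candidate key of the original relation: {A, B, C}.
In {A, B, C, D, E, F}, {D} is not a superkey ({D}⁺ restricted to this set is {D, F}), so split on D -> F into {D, F} and {A, B, C, D, E}.
{D, F} has no BCNF violation.
In {A, B, C, D, E}, {B, C} is not a superkey ({B, C}⁺ restricted to this set is {B, C, D}), so split on B, C -> D into {B, C, D} and {A, B, C, E}.
{B, C, D} has no BCNF violation.
{A, B, C, E} has no BCNF violation.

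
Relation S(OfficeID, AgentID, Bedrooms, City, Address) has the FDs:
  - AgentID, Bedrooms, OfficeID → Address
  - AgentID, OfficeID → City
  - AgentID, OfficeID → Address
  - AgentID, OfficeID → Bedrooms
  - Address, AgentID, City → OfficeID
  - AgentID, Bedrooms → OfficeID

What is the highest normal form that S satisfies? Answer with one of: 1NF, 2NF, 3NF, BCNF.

BCNF

Candidate keys: {Address, AgentID, City}, {AgentID, Bedrooms}, {AgentID, OfficeID}. Prime attributes: {Address, AgentID, Bedrooms, City, OfficeID}.
The left-hand side of every FD is a superkey, so BCNF is satisfied.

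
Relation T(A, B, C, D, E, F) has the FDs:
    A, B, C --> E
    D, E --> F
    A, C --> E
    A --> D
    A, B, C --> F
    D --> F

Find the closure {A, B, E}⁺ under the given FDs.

Start with {A, B, E}.
A --> D applies; add {D} → now {A, B, D, E}.
D --> F applies; add {F} → now {A, B, D, E, F}.
No further FD applies.

{A, B, D, E, F}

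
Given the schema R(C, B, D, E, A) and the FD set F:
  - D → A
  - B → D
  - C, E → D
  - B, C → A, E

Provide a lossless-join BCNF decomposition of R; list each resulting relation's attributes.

Candidate key of the original relation: {B, C}.
{A, B, C, D, E}: {D} determines {A, D} here but is not a superkey — split on D → A, giving {A, D} and {B, C, D, E}.
{A, D} is in BCNF.
{B, C, D, E}: {B} determines {B, D} here but is not a superkey — split on B → D, giving {B, D} and {B, C, E}.
{B, D} is in BCNF.
{B, C, E} is in BCNF.

{A, D}; {B, C, E}; {B, D}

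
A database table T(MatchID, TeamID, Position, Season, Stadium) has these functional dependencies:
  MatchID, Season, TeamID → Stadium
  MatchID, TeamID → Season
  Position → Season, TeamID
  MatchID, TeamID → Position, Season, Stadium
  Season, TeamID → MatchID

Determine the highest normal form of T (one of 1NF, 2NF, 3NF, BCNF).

Candidate keys: {MatchID, TeamID}, {Position}, {Season, TeamID}. Prime attributes: {MatchID, Position, Season, TeamID}.
The left-hand side of every FD is a superkey, so BCNF is satisfied.

BCNF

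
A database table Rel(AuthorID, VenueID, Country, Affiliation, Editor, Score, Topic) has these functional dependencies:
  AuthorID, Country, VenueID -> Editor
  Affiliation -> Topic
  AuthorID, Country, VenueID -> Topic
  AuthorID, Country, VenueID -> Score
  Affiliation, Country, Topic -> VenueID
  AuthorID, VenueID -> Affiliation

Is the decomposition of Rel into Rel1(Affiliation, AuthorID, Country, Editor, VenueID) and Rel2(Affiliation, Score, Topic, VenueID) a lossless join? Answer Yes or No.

Rel1 ∩ Rel2 = {Affiliation, VenueID}; its closure under F is {Affiliation, Topic, VenueID}.
Rel1 ⊄ {Affiliation, Topic, VenueID} and Rel2 ⊄ {Affiliation, Topic, VenueID}, so the split is lossy.

No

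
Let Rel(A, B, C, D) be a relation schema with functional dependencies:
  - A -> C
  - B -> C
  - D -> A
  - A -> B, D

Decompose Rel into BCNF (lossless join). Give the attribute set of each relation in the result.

Candidate keys of the original relation: {A}, {D}.
{A, B, C, D}: {B} determines {B, C} here but is not a superkey — split on B -> C, giving {B, C} and {A, B, D}.
{B, C} has no BCNF violation.
{A, B, D} has no BCNF violation.

{A, B, D}; {B, C}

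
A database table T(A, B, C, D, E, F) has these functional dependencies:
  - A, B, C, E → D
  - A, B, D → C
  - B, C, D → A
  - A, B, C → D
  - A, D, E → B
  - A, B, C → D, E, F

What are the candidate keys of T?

{A, B, C}, {A, B, D}, {A, D, E}, {B, C, D}

Closure of {A, B, C} is {A, B, C, D, E, F}, the whole schema; {A, B, C} is a candidate key.
Closure of {A, B, D} is {A, B, C, D, E, F}, the whole schema; {A, B, D} is a candidate key.
Closure of {A, D, E} is {A, B, C, D, E, F}, the whole schema; {A, D, E} is a candidate key.
Closure of {B, C, D} is {A, B, C, D, E, F}, the whole schema; {B, C, D} is a candidate key.
Any other superkey properly contains one of these, so there are no further candidate keys.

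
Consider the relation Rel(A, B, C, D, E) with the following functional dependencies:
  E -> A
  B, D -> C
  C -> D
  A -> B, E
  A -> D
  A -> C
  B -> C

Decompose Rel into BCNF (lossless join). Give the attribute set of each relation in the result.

Candidate keys of the original relation: {A}, {E}.
In {A, B, C, D, E}, {B, D} is not a superkey ({B, D}⁺ restricted to this set is {B, C, D}), so split on B, D -> C into {B, C, D} and {A, B, D, E}.
In {B, C, D}, {C} is not a superkey ({C}⁺ restricted to this set is {C, D}), so split on C -> D into {C, D} and {B, C}.
{C, D} has no BCNF violation.
{B, C} has no BCNF violation.
In {A, B, D, E}, {B} is not a superkey ({B}⁺ restricted to this set is {B, D}), so split on B -> D into {B, D} and {A, B, E}.
{B, D} has no BCNF violation.
{A, B, E} has no BCNF violation.

{A, B, E}; {B, C}; {B, D}; {C, D}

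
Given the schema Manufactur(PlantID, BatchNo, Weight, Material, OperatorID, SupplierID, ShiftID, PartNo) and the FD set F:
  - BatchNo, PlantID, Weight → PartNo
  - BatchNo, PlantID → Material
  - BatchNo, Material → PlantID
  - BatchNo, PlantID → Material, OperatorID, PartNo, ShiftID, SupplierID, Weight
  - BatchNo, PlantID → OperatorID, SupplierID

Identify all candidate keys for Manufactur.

{BatchNo, Material}, {BatchNo, PlantID}

No FD produces {BatchNo}, so it must be in every candidate key.
Closure of {BatchNo, Material} is {BatchNo, Material, OperatorID, PartNo, PlantID, ShiftID, SupplierID, Weight}, the whole schema; {BatchNo, Material} is a candidate key.
Closure of {BatchNo, PlantID} is {BatchNo, Material, OperatorID, PartNo, PlantID, ShiftID, SupplierID, Weight}, the whole schema; {BatchNo, PlantID} is a candidate key.
These are minimal and exhaustive — every other superkey contains one of them.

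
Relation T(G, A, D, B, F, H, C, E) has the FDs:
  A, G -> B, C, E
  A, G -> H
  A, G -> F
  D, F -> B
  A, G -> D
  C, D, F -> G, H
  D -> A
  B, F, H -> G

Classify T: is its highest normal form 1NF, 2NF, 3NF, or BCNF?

3NF

Candidate keys: {A, B, F, H}, {A, G}, {C, D, F}, {D, F, H}, {D, G}. Prime attributes: {A, B, C, D, F, G, H}.
For D, F -> B we have {D, F}⁺ = {A, B, D, F}; {D, F} is not a superkey, so BCNF fails.
Its right-hand attributes {B} are all prime, as are those of every other non-superkey FD — the relation is in 3NF.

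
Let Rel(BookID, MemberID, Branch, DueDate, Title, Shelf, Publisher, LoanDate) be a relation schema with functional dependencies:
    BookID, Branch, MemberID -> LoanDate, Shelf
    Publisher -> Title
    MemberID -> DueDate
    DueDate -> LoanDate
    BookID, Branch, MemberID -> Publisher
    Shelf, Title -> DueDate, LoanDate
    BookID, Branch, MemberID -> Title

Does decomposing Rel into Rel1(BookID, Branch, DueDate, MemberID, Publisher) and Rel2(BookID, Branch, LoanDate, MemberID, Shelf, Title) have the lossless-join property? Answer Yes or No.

Yes

Rel1 ∩ Rel2 = {BookID, Branch, MemberID}; its closure under F is {BookID, Branch, DueDate, LoanDate, MemberID, Publisher, Shelf, Title}.
Since Rel1 ⊆ {BookID, Branch, DueDate, LoanDate, MemberID, Publisher, Shelf, Title}, the intersection is a superkey of Rel1; the decomposition is lossless.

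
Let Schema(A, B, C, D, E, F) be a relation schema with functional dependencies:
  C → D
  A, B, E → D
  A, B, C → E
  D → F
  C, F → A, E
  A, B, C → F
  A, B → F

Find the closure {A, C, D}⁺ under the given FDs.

Start with {A, C, D}.
D → F applies; add {F} → now {A, C, D, F}.
C, F → A, E applies; add {E} → now {A, C, D, E, F}.
No further FD applies.

{A, C, D, E, F}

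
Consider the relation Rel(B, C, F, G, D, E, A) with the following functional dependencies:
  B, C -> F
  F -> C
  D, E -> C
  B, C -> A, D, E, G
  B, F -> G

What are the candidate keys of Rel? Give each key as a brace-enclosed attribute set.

{B, C}, {B, D, E}, {B, F}

{B} never appears on the right of any FD, so every key must include it.
{B, C} is a candidate key since {B, C}⁺ = {A, B, C, D, E, F, G} covers every attribute.
{B, F} is a candidate key since {B, F}⁺ = {A, B, C, D, E, F, G} covers every attribute.
{B, D, E} is a candidate key since {B, D, E}⁺ = {A, B, C, D, E, F, G} covers every attribute.
No proper subset of any of these is a key, and no other minimal superkey exists.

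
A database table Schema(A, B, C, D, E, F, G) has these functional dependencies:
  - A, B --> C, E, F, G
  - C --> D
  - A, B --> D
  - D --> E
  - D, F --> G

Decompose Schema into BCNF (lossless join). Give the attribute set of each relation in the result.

Candidate key of the original relation: {A, B}.
{A, B, C, D, E, F, G}: {C} determines {C, D, E} here but is not a superkey — split on C --> D, E, giving {C, D, E} and {A, B, C, F, G}.
{C, D, E}: {D} determines {D, E} here but is not a superkey — split on D --> E, giving {D, E} and {C, D}.
{D, E} has no BCNF violation.
{C, D} has no BCNF violation.
{A, B, C, F, G}: {C, F} determines {C, F, G} here but is not a superkey — split on C, F --> G, giving {C, F, G} and {A, B, C, F}.
{C, F, G} has no BCNF violation.
{A, B, C, F} has no BCNF violation.

{A, B, C, F}; {C, D}; {C, F, G}; {D, E}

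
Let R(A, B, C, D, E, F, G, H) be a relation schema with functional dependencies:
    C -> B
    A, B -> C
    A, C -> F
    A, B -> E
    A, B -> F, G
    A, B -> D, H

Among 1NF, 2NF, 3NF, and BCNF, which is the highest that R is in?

3NF

Candidate keys: {A, B}, {A, C}. Prime attributes: {A, B, C}.
C -> B breaks BCNF: {C}⁺ = {B, C}, so {C} is not a superkey.
Since {B} ⊆ prime attributes and every other non-superkey FD also has a prime right side, the schema is in 3NF.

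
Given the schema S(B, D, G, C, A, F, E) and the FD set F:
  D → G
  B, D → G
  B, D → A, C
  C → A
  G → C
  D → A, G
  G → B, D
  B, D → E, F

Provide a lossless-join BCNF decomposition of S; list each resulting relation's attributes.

Candidate keys of the original relation: {D}, {G}.
In {A, B, C, D, E, F, G}, {C} is not a superkey ({C}⁺ restricted to this set is {A, C}), so split on C → A into {A, C} and {B, C, D, E, F, G}.
{A, C} has no BCNF violation.
{B, C, D, E, F, G} has no BCNF violation.

{A, C}; {B, C, D, E, F, G}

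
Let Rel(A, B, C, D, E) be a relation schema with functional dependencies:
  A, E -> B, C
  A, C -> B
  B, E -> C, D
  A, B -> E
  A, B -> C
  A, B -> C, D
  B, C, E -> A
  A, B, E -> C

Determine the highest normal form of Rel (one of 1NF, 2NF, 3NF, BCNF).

Candidate keys: {A, B}, {A, C}, {A, E}, {B, E}. Prime attributes: {A, B, C, E}.
The left-hand side of every FD is a superkey, so BCNF is satisfied.

BCNF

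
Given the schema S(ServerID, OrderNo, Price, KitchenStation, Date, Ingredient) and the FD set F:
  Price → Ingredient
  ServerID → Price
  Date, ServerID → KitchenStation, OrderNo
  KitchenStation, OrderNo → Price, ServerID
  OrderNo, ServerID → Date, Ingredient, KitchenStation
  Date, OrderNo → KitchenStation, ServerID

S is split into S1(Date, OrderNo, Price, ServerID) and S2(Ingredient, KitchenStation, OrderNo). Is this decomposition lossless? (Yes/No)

The shared attributes are {OrderNo} and {OrderNo}⁺ = {OrderNo}.
The closure covers neither S1 nor S2 entirely; the join is not lossless.

No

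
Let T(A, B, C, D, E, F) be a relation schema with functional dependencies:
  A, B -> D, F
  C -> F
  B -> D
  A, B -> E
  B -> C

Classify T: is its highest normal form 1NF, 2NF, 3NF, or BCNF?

Candidate key: {A, B}. Prime attributes: {A, B}.
C -> F breaks BCNF: {C}⁺ = {C, F}, so {C} is not a superkey.
C -> F has non-prime {F} on the right and a non-superkey on the left, so 3NF fails.
Since {B} ⊂ {A, B} and {B}⁺ ⊇ {C, D, F} with {C, D, F} non-prime, there is a partial dependency; 2NF fails.

1NF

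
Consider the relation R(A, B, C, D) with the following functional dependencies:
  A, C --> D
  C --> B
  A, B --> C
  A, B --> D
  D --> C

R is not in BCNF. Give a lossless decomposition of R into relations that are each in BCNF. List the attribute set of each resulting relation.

{A, D}; {B, C}; {C, D}

Candidate keys of the original relation: {A, B}, {A, C}, {A, D}.
Within {A, B, C, D}: {C}⁺ ∩ {A, B, C, D} = {B, C}, not the whole set, so C --> B violates BCNF; decompose into {B, C} and {A, C, D}.
{B, C}: every determinant is a superkey — BCNF.
Within {A, C, D}: {D}⁺ ∩ {A, C, D} = {C, D}, not the whole set, so D --> C violates BCNF; decompose into {C, D} and {A, D}.
{C, D}: every determinant is a superkey — BCNF.
{A, D}: every determinant is a superkey — BCNF.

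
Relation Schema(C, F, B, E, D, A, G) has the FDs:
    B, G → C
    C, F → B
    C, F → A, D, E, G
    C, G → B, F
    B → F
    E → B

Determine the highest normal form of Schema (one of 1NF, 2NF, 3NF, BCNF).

Candidate keys: {B, C}, {B, G}, {C, E}, {C, F}, {C, G}, {E, G}. Prime attributes: {B, C, E, F, G}.
For B → F we have {B}⁺ = {B, F}; {B} is not a superkey, so BCNF fails.
Since {F} ⊆ prime attributes and every other non-superkey FD also has a prime right side, the schema is in 3NF.

3NF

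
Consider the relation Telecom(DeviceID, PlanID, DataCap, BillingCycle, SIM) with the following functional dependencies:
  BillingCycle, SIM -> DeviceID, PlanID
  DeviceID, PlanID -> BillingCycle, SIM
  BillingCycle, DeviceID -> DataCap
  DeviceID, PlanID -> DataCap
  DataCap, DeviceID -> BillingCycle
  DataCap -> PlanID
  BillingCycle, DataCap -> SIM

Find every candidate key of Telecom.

{BillingCycle, DataCap}, {BillingCycle, DeviceID}, {BillingCycle, SIM}, {DataCap, DeviceID}, {DeviceID, PlanID}

{BillingCycle, DataCap}⁺ = {BillingCycle, DataCap, DeviceID, PlanID, SIM} — all of the relation — so {BillingCycle, DataCap} is a candidate key.
{BillingCycle, DeviceID}⁺ = {BillingCycle, DataCap, DeviceID, PlanID, SIM} — all of the relation — so {BillingCycle, DeviceID} is a candidate key.
{BillingCycle, SIM}⁺ = {BillingCycle, DataCap, DeviceID, PlanID, SIM} — all of the relation — so {BillingCycle, SIM} is a candidate key.
{DataCap, DeviceID}⁺ = {BillingCycle, DataCap, DeviceID, PlanID, SIM} — all of the relation — so {DataCap, DeviceID} is a candidate key.
{DeviceID, PlanID}⁺ = {BillingCycle, DataCap, DeviceID, PlanID, SIM} — all of the relation — so {DeviceID, PlanID} is a candidate key.
Any other superkey properly contains one of these, so there are no further candidate keys.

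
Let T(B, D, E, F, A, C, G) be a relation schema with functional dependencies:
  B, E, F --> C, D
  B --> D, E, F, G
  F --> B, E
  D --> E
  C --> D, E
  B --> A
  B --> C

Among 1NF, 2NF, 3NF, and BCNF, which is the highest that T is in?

Candidate keys: {B}, {F}. Prime attributes: {B, F}.
D --> E breaks BCNF: {D}⁺ = {D, E}, so {D} is not a superkey.
D --> E determines the non-prime attribute {E} from a non-superkey — 3NF is violated.
With only single-attribute keys there can be no partial dependency, so 2NF holds.

2NF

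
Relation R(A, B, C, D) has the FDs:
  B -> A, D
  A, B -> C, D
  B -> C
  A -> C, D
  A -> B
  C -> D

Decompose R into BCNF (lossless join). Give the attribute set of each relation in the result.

Candidate keys of the original relation: {A}, {B}.
Within {A, B, C, D}: {C}⁺ ∩ {A, B, C, D} = {C, D}, not the whole set, so C -> D violates BCNF; decompose into {C, D} and {A, B, C}.
{C, D}: every determinant is a superkey — BCNF.
{A, B, C}: every determinant is a superkey — BCNF.

{A, B, C}; {C, D}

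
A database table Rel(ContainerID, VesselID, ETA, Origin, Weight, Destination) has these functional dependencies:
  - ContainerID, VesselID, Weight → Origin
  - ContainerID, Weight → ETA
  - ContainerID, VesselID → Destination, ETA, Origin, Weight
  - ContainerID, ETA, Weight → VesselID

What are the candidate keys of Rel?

{ContainerID, VesselID}, {ContainerID, Weight}

No FD produces {ContainerID}, so it must be in every candidate key.
{ContainerID, VesselID}⁺ = {ContainerID, Destination, ETA, Origin, VesselID, Weight} — all of the relation — so {ContainerID, VesselID} is a candidate key.
{ContainerID, Weight}⁺ = {ContainerID, Destination, ETA, Origin, VesselID, Weight} — all of the relation — so {ContainerID, Weight} is a candidate key.
Any other superkey properly contains one of these, so there are no further candidate keys.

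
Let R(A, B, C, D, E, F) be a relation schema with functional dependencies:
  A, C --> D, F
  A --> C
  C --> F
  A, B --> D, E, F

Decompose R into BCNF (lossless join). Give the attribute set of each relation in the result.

Candidate key of the original relation: {A, B}.
{A, B, C, D, E, F}: {A, C} determines {A, C, D, F} here but is not a superkey — split on A, C --> D, F, giving {A, C, D, F} and {A, B, C, E}.
{A, C, D, F}: {C} determines {C, F} here but is not a superkey — split on C --> F, giving {C, F} and {A, C, D}.
{C, F}: every determinant is a superkey — BCNF.
{A, C, D}: every determinant is a superkey — BCNF.
{A, B, C, E}: {A} determines {A, C} here but is not a superkey — split on A --> C, giving {A, C} and {A, B, E}.
{A, C}: every determinant is a superkey — BCNF.
{A, B, E}: every determinant is a superkey — BCNF.

{A, B, E}; {A, C, D}; {C, F}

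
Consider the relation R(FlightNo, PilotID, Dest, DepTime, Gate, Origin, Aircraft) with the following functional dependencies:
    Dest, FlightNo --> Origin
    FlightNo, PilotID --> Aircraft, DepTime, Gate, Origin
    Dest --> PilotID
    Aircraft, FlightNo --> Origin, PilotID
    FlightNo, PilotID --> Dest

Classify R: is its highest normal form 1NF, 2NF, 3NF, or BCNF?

3NF

Candidate keys: {Aircraft, FlightNo}, {Dest, FlightNo}, {FlightNo, PilotID}. Prime attributes: {Aircraft, Dest, FlightNo, PilotID}.
Dest --> PilotID: {Dest}⁺ = {Dest, PilotID}, which is not all of the attributes, so the left side is not a superkey — BCNF is violated.
Since {PilotID} ⊆ prime attributes and every other non-superkey FD also has a prime right side, the schema is in 3NF.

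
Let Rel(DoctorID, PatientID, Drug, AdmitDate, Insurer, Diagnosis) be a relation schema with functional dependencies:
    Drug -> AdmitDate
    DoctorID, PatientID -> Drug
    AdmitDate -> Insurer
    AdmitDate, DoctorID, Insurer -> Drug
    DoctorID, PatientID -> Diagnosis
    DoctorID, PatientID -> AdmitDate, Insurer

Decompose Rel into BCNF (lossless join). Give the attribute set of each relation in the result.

Candidate key of the original relation: {DoctorID, PatientID}.
Within {AdmitDate, Diagnosis, DoctorID, Drug, Insurer, PatientID}: {Drug}⁺ ∩ {AdmitDate, Diagnosis, DoctorID, Drug, Insurer, PatientID} = {AdmitDate, Drug, Insurer}, not the whole set, so Drug -> AdmitDate, Insurer violates BCNF; decompose into {AdmitDate, Drug, Insurer} and {Diagnosis, DoctorID, Drug, PatientID}.
Within {AdmitDate, Drug, Insurer}: {AdmitDate}⁺ ∩ {AdmitDate, Drug, Insurer} = {AdmitDate, Insurer}, not the whole set, so AdmitDate -> Insurer violates BCNF; decompose into {AdmitDate, Insurer} and {AdmitDate, Drug}.
{AdmitDate, Insurer} has no BCNF violation.
{AdmitDate, Drug} has no BCNF violation.
{Diagnosis, DoctorID, Drug, PatientID} has no BCNF violation.

{AdmitDate, Drug}; {AdmitDate, Insurer}; {Diagnosis, DoctorID, Drug, PatientID}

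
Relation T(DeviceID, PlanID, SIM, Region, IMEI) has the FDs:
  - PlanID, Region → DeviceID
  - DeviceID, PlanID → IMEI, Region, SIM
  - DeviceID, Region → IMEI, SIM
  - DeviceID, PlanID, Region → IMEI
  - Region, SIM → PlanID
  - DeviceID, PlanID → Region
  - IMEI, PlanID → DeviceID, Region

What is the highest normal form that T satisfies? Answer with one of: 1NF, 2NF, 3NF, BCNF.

Candidate keys: {DeviceID, PlanID}, {DeviceID, Region}, {IMEI, PlanID}, {PlanID, Region}, {Region, SIM}. Prime attributes: {DeviceID, IMEI, PlanID, Region, SIM}.
The left-hand side of every FD is a superkey, so BCNF is satisfied.

BCNF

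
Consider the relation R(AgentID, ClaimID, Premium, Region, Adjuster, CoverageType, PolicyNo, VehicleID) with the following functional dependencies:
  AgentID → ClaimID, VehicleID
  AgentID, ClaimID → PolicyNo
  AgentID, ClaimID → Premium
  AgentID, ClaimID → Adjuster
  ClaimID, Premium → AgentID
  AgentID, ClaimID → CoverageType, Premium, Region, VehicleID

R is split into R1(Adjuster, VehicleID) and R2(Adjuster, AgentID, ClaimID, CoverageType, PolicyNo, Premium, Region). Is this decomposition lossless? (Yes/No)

No

The shared attributes are {Adjuster} and {Adjuster}⁺ = {Adjuster}.
Neither R1 nor R2 is contained in that closure, so the decomposition is lossy.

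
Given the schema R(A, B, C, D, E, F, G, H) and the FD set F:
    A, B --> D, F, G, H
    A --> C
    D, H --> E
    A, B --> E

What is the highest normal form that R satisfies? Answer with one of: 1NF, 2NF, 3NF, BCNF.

1NF

Candidate key: {A, B}. Prime attributes: {A, B}.
A --> C: {A}⁺ = {A, C}, which is not all of the attributes, so the left side is not a superkey — BCNF is violated.
Because {C} is non-prime and the left side of A --> C is not a superkey, the relation is not in 3NF.
The proper key subset {A} of {A, B} determines non-prime {C}, so the relation is not even in 2NF.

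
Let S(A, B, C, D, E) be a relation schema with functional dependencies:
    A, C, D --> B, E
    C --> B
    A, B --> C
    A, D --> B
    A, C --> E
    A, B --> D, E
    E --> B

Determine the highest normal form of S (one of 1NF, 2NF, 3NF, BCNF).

3NF

Candidate keys: {A, B}, {A, C}, {A, D}, {A, E}. Prime attributes: {A, B, C, D, E}.
C --> B: {C}⁺ = {B, C}, which is not all of the attributes, so the left side is not a superkey — BCNF is violated.
Its right-hand attributes {B} are all prime, as are those of every other non-superkey FD — the relation is in 3NF.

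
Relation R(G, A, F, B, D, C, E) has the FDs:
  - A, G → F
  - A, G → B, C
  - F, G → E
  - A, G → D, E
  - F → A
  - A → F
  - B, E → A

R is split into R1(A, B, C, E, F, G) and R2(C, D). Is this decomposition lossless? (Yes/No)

No

The shared attributes are {C} and {C}⁺ = {C}.
R1 ⊄ {C} and R2 ⊄ {C}, so the split is lossy.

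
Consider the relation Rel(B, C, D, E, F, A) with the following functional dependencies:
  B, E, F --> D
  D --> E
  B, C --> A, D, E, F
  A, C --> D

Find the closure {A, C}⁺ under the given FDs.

{A, C, D, E}

Start with {A, C}.
A, C --> D applies; add {D} → now {A, C, D}.
D --> E applies; add {E} → now {A, C, D, E}.
No further FD applies.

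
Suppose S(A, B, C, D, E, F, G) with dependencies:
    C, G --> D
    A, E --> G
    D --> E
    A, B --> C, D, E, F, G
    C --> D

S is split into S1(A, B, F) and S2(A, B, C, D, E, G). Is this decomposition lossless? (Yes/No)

Yes

The shared attributes are {A, B} and {A, B}⁺ = {A, B, C, D, E, F, G}.
This includes all of S1, so the common attributes are a superkey of S1 — the join is lossless.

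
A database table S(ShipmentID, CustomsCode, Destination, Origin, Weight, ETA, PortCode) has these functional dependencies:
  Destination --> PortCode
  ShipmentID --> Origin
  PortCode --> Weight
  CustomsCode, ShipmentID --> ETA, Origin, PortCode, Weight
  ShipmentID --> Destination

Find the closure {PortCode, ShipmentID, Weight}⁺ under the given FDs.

Start with {PortCode, ShipmentID, Weight}.
ShipmentID --> Origin applies; add {Origin} → now {Origin, PortCode, ShipmentID, Weight}.
ShipmentID --> Destination applies; add {Destination} → now {Destination, Origin, PortCode, ShipmentID, Weight}.
No further FD applies.

{Destination, Origin, PortCode, ShipmentID, Weight}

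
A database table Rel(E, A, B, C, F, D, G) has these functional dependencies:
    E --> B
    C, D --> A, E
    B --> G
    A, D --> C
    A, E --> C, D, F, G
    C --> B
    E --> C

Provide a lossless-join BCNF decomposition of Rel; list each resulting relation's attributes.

{A, D, E, F}; {B, C}; {B, G}; {C, E}

Candidate keys of the original relation: {A, D}, {A, E}, {C, D}, {D, E}.
Within {A, B, C, D, E, F, G}: {E}⁺ ∩ {A, B, C, D, E, F, G} = {B, C, E, G}, not the whole set, so E --> B, C, G violates BCNF; decompose into {B, C, E, G} and {A, D, E, F}.
Within {B, C, E, G}: {B}⁺ ∩ {B, C, E, G} = {B, G}, not the whole set, so B --> G violates BCNF; decompose into {B, G} and {B, C, E}.
{B, G} has no BCNF violation.
Within {B, C, E}: {C}⁺ ∩ {B, C, E} = {B, C}, not the whole set, so C --> B violates BCNF; decompose into {B, C} and {C, E}.
{B, C} has no BCNF violation.
{C, E} has no BCNF violation.
{A, D, E, F} has no BCNF violation.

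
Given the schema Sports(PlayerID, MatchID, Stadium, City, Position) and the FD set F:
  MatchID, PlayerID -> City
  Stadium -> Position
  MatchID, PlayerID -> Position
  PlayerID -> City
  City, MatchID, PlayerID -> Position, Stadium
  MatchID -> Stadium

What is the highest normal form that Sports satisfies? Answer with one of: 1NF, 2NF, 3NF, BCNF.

1NF

Candidate key: {MatchID, PlayerID}. Prime attributes: {MatchID, PlayerID}.
Stadium -> Position breaks BCNF: {Stadium}⁺ = {Position, Stadium}, so {Stadium} is not a superkey.
Because {Position} is non-prime and the left side of Stadium -> Position is not a superkey, the relation is not in 3NF.
Since {MatchID} ⊂ {MatchID, PlayerID} and {MatchID}⁺ ⊇ {Position, Stadium} with {Position, Stadium} non-prime, there is a partial dependency; 2NF fails.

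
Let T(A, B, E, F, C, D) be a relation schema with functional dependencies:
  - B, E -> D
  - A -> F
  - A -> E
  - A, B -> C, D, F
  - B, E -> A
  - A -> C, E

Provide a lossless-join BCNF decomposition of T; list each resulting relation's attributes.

{A, B, D}; {A, C, E, F}

Candidate keys of the original relation: {A, B}, {B, E}.
Within {A, B, C, D, E, F}: {A}⁺ ∩ {A, B, C, D, E, F} = {A, C, E, F}, not the whole set, so A -> C, E, F violates BCNF; decompose into {A, C, E, F} and {A, B, D}.
{A, C, E, F}: every determinant is a superkey — BCNF.
{A, B, D}: every determinant is a superkey — BCNF.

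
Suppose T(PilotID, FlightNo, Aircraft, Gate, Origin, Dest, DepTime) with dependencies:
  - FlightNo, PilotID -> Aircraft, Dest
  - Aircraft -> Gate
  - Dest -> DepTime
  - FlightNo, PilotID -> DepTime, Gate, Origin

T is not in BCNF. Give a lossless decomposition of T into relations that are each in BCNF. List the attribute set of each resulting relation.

{Aircraft, Dest, FlightNo, Origin, PilotID}; {Aircraft, Gate}; {DepTime, Dest}

Candidate key of the original relation: {FlightNo, PilotID}.
Within {Aircraft, DepTime, Dest, FlightNo, Gate, Origin, PilotID}: {Aircraft}⁺ ∩ {Aircraft, DepTime, Dest, FlightNo, Gate, Origin, PilotID} = {Aircraft, Gate}, not the whole set, so Aircraft -> Gate violates BCNF; decompose into {Aircraft, Gate} and {Aircraft, DepTime, Dest, FlightNo, Origin, PilotID}.
{Aircraft, Gate} has no BCNF violation.
Within {Aircraft, DepTime, Dest, FlightNo, Origin, PilotID}: {Dest}⁺ ∩ {Aircraft, DepTime, Dest, FlightNo, Origin, PilotID} = {DepTime, Dest}, not the whole set, so Dest -> DepTime violates BCNF; decompose into {DepTime, Dest} and {Aircraft, Dest, FlightNo, Origin, PilotID}.
{DepTime, Dest} has no BCNF violation.
{Aircraft, Dest, FlightNo, Origin, PilotID} has no BCNF violation.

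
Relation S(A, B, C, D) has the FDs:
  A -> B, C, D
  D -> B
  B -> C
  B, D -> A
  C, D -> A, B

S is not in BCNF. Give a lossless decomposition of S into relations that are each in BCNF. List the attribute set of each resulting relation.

{A, B, D}; {B, C}

Candidate keys of the original relation: {A}, {D}.
{A, B, C, D}: {B} determines {B, C} here but is not a superkey — split on B -> C, giving {B, C} and {A, B, D}.
{B, C} has no BCNF violation.
{A, B, D} has no BCNF violation.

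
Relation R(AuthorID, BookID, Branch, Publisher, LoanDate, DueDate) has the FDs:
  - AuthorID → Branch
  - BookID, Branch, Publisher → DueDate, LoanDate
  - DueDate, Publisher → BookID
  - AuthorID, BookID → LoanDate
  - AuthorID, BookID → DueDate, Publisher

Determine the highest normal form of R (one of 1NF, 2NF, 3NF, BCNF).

1NF

Candidate keys: {AuthorID, BookID}, {AuthorID, DueDate, Publisher}. Prime attributes: {AuthorID, BookID, DueDate, Publisher}.
AuthorID → Branch breaks BCNF: {AuthorID}⁺ = {AuthorID, Branch}, so {AuthorID} is not a superkey.
Because {Branch} is non-prime and the left side of AuthorID → Branch is not a superkey, the relation is not in 3NF.
{AuthorID} is a proper subset of the key {AuthorID, BookID}, and {AuthorID}⁺ contains the non-prime attribute {Branch} — a partial dependency, so 2NF is violated.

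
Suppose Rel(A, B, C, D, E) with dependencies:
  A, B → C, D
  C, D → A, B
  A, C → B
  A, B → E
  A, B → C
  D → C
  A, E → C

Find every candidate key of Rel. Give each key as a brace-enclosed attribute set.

{A, B}, {A, C}, {A, E}, {D}

Closure of {D} is {A, B, C, D, E}, the whole schema; {D} is a candidate key.
Closure of {A, B} is {A, B, C, D, E}, the whole schema; {A, B} is a candidate key.
Closure of {A, C} is {A, B, C, D, E}, the whole schema; {A, C} is a candidate key.
Closure of {A, E} is {A, B, C, D, E}, the whole schema; {A, E} is a candidate key.
Any other superkey properly contains one of these, so there are no further candidate keys.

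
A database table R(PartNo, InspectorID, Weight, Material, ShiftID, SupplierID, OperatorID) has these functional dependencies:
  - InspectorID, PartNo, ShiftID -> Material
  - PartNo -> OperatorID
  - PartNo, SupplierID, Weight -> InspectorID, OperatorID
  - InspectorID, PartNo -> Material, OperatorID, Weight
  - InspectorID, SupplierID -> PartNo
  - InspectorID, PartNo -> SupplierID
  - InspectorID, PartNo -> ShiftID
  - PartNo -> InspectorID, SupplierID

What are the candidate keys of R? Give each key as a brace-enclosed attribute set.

{InspectorID, SupplierID}, {PartNo}

{PartNo}⁺ = {InspectorID, Material, OperatorID, PartNo, ShiftID, SupplierID, Weight} — all of the relation — so {PartNo} is a candidate key.
{InspectorID, SupplierID}⁺ = {InspectorID, Material, OperatorID, PartNo, ShiftID, SupplierID, Weight} — all of the relation — so {InspectorID, SupplierID} is a candidate key.
No proper subset of any of these is a key, and no other minimal superkey exists.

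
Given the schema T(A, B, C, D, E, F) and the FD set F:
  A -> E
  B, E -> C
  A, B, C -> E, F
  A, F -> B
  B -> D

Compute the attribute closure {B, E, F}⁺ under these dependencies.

{B, C, D, E, F}

Start with {B, E, F}.
B, E -> C applies; add {C} → now {B, C, E, F}.
B -> D applies; add {D} → now {B, C, D, E, F}.
No further FD applies.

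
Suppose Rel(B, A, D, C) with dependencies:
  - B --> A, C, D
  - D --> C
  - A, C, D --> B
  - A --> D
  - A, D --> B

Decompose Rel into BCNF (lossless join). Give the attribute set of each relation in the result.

Candidate keys of the original relation: {A}, {B}.
In {A, B, C, D}, {D} is not a superkey ({D}⁺ restricted to this set is {C, D}), so split on D --> C into {C, D} and {A, B, D}.
{C, D}: every determinant is a superkey — BCNF.
{A, B, D}: every determinant is a superkey — BCNF.

{A, B, D}; {C, D}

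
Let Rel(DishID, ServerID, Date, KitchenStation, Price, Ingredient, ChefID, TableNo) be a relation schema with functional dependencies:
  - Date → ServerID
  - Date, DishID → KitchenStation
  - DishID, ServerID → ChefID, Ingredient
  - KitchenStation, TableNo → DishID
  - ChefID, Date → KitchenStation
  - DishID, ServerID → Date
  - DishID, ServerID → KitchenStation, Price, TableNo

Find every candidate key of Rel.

Closure of {Date, DishID} is {ChefID, Date, DishID, Ingredient, KitchenStation, Price, ServerID, TableNo}, the whole schema; {Date, DishID} is a candidate key.
Closure of {DishID, ServerID} is {ChefID, Date, DishID, Ingredient, KitchenStation, Price, ServerID, TableNo}, the whole schema; {DishID, ServerID} is a candidate key.
Closure of {ChefID, Date, TableNo} is {ChefID, Date, DishID, Ingredient, KitchenStation, Price, ServerID, TableNo}, the whole schema; {ChefID, Date, TableNo} is a candidate key.
Closure of {Date, KitchenStation, TableNo} is {ChefID, Date, DishID, Ingredient, KitchenStation, Price, ServerID, TableNo}, the whole schema; {Date, KitchenStation, TableNo} is a candidate key.
Closure of {KitchenStation, ServerID, TableNo} is {ChefID, Date, DishID, Ingredient, KitchenStation, Price, ServerID, TableNo}, the whole schema; {KitchenStation, ServerID, TableNo} is a candidate key.
Any other superkey properly contains one of these, so there are no further candidate keys.

{ChefID, Date, TableNo}, {Date, DishID}, {Date, KitchenStation, TableNo}, {DishID, ServerID}, {KitchenStation, ServerID, TableNo}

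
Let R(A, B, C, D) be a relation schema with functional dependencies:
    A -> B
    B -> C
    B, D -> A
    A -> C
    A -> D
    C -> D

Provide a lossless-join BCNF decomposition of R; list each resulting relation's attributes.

{A, B, C}; {C, D}

Candidate keys of the original relation: {A}, {B}.
{A, B, C, D}: {C} determines {C, D} here but is not a superkey — split on C -> D, giving {C, D} and {A, B, C}.
{C, D} is in BCNF.
{A, B, C} is in BCNF.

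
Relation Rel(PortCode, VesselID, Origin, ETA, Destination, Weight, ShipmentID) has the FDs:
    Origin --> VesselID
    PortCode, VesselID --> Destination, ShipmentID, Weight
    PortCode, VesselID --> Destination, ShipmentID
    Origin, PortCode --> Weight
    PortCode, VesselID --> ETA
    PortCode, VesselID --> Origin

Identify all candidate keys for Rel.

{Origin, PortCode}, {PortCode, VesselID}

No FD produces {PortCode}, so it must be in every candidate key.
{Origin, PortCode}⁺ = {Destination, ETA, Origin, PortCode, ShipmentID, VesselID, Weight} — all of the relation — so {Origin, PortCode} is a candidate key.
{PortCode, VesselID}⁺ = {Destination, ETA, Origin, PortCode, ShipmentID, VesselID, Weight} — all of the relation — so {PortCode, VesselID} is a candidate key.
No proper subset of any of these is a key, and no other minimal superkey exists.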